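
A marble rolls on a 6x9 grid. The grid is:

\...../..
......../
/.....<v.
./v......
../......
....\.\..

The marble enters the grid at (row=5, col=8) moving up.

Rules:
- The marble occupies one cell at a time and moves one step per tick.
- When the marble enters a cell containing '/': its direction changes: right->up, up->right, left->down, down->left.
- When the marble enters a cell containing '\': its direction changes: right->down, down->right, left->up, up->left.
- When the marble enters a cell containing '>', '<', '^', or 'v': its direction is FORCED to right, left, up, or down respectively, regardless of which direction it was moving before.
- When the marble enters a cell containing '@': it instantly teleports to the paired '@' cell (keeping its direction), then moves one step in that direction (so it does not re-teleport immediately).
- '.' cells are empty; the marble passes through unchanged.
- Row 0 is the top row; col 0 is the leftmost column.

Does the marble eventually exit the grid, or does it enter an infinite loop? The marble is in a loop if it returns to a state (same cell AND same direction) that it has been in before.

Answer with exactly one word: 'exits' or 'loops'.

Answer: exits

Derivation:
Step 1: enter (5,8), '.' pass, move up to (4,8)
Step 2: enter (4,8), '.' pass, move up to (3,8)
Step 3: enter (3,8), '.' pass, move up to (2,8)
Step 4: enter (2,8), '.' pass, move up to (1,8)
Step 5: enter (1,8), '/' deflects up->right, move right to (1,9)
Step 6: at (1,9) — EXIT via right edge, pos 1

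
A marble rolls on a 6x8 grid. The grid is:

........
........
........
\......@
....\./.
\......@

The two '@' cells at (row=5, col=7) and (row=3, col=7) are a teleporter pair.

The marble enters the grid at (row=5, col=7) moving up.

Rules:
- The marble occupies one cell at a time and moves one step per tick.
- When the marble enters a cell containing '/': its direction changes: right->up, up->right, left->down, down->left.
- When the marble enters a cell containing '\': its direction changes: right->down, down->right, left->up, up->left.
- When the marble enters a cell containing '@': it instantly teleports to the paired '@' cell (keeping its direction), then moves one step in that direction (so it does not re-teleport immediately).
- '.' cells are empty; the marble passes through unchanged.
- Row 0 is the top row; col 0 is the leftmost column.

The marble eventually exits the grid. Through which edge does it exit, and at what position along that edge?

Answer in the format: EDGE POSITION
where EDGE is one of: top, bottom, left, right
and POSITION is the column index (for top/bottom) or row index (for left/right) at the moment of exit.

Step 1: enter (5,7), '@' teleport (5,7)->(3,7), also enter (3,7), move up to (2,7)
Step 2: enter (2,7), '.' pass, move up to (1,7)
Step 3: enter (1,7), '.' pass, move up to (0,7)
Step 4: enter (0,7), '.' pass, move up to (-1,7)
Step 5: at (-1,7) — EXIT via top edge, pos 7

Answer: top 7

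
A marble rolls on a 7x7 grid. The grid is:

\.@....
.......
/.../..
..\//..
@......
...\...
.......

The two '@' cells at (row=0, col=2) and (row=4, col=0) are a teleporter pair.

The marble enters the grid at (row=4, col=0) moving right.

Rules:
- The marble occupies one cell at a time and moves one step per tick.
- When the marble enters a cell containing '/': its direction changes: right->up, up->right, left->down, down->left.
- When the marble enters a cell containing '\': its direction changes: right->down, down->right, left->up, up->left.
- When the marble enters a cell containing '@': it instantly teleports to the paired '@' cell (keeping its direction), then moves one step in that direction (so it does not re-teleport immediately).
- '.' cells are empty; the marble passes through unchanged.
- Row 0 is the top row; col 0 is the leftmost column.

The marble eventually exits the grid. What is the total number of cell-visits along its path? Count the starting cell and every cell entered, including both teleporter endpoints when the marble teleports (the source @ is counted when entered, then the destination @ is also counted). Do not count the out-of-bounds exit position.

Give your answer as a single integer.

Step 1: enter (4,0), '@' teleport (4,0)->(0,2), also enter (0,2), move right to (0,3)
Step 2: enter (0,3), '.' pass, move right to (0,4)
Step 3: enter (0,4), '.' pass, move right to (0,5)
Step 4: enter (0,5), '.' pass, move right to (0,6)
Step 5: enter (0,6), '.' pass, move right to (0,7)
Step 6: at (0,7) — EXIT via right edge, pos 0
Path length (cell visits): 6

Answer: 6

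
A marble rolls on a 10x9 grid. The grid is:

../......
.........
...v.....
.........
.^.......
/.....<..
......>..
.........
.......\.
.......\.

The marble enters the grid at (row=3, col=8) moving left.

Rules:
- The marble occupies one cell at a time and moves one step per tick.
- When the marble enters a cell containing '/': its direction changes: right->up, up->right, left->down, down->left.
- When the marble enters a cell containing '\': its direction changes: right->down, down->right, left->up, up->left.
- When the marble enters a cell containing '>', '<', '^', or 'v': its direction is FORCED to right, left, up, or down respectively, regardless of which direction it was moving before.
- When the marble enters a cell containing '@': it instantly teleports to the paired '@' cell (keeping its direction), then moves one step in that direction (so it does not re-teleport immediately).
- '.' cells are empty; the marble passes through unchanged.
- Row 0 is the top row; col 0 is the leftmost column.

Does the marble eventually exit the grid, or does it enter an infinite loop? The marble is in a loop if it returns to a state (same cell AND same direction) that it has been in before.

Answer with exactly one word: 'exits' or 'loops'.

Answer: exits

Derivation:
Step 1: enter (3,8), '.' pass, move left to (3,7)
Step 2: enter (3,7), '.' pass, move left to (3,6)
Step 3: enter (3,6), '.' pass, move left to (3,5)
Step 4: enter (3,5), '.' pass, move left to (3,4)
Step 5: enter (3,4), '.' pass, move left to (3,3)
Step 6: enter (3,3), '.' pass, move left to (3,2)
Step 7: enter (3,2), '.' pass, move left to (3,1)
Step 8: enter (3,1), '.' pass, move left to (3,0)
Step 9: enter (3,0), '.' pass, move left to (3,-1)
Step 10: at (3,-1) — EXIT via left edge, pos 3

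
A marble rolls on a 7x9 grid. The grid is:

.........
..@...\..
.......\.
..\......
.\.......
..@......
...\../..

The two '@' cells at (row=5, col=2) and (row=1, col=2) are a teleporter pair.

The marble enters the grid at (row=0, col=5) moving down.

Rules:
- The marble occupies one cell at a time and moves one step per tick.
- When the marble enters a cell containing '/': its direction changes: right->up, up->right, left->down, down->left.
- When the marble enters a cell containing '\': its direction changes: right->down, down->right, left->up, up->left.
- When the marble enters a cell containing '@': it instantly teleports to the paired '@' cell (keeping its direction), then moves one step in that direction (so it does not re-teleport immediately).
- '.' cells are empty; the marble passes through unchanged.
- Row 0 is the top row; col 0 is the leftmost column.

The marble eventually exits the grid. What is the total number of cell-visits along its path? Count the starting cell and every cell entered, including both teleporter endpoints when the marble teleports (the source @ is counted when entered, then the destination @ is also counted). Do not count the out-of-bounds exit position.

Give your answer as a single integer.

Step 1: enter (0,5), '.' pass, move down to (1,5)
Step 2: enter (1,5), '.' pass, move down to (2,5)
Step 3: enter (2,5), '.' pass, move down to (3,5)
Step 4: enter (3,5), '.' pass, move down to (4,5)
Step 5: enter (4,5), '.' pass, move down to (5,5)
Step 6: enter (5,5), '.' pass, move down to (6,5)
Step 7: enter (6,5), '.' pass, move down to (7,5)
Step 8: at (7,5) — EXIT via bottom edge, pos 5
Path length (cell visits): 7

Answer: 7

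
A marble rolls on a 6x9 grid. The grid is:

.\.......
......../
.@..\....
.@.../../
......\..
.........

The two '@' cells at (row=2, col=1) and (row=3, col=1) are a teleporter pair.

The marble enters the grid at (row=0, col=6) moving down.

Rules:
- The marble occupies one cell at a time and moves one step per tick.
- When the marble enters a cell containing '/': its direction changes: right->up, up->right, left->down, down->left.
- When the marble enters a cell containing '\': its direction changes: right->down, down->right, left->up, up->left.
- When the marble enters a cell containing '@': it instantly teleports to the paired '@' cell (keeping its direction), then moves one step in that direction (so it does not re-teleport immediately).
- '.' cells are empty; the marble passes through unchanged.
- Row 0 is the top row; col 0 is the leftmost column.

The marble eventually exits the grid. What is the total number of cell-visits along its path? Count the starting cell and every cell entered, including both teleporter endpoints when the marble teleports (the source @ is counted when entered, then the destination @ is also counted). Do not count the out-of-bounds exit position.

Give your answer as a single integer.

Step 1: enter (0,6), '.' pass, move down to (1,6)
Step 2: enter (1,6), '.' pass, move down to (2,6)
Step 3: enter (2,6), '.' pass, move down to (3,6)
Step 4: enter (3,6), '.' pass, move down to (4,6)
Step 5: enter (4,6), '\' deflects down->right, move right to (4,7)
Step 6: enter (4,7), '.' pass, move right to (4,8)
Step 7: enter (4,8), '.' pass, move right to (4,9)
Step 8: at (4,9) — EXIT via right edge, pos 4
Path length (cell visits): 7

Answer: 7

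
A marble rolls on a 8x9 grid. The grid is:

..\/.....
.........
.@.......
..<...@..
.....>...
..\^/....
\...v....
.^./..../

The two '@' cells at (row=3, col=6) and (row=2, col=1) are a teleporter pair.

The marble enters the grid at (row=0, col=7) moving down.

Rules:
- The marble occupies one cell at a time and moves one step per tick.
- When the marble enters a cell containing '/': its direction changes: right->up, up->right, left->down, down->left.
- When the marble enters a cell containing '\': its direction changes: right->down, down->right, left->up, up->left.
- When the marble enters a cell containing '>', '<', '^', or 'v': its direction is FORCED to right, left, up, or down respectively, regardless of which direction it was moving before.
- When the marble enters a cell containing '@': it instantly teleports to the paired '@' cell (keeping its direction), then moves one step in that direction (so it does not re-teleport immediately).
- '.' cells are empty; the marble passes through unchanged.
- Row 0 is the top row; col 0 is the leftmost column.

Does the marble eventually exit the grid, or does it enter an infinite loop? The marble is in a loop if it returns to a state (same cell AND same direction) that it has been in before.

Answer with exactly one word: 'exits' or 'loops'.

Step 1: enter (0,7), '.' pass, move down to (1,7)
Step 2: enter (1,7), '.' pass, move down to (2,7)
Step 3: enter (2,7), '.' pass, move down to (3,7)
Step 4: enter (3,7), '.' pass, move down to (4,7)
Step 5: enter (4,7), '.' pass, move down to (5,7)
Step 6: enter (5,7), '.' pass, move down to (6,7)
Step 7: enter (6,7), '.' pass, move down to (7,7)
Step 8: enter (7,7), '.' pass, move down to (8,7)
Step 9: at (8,7) — EXIT via bottom edge, pos 7

Answer: exits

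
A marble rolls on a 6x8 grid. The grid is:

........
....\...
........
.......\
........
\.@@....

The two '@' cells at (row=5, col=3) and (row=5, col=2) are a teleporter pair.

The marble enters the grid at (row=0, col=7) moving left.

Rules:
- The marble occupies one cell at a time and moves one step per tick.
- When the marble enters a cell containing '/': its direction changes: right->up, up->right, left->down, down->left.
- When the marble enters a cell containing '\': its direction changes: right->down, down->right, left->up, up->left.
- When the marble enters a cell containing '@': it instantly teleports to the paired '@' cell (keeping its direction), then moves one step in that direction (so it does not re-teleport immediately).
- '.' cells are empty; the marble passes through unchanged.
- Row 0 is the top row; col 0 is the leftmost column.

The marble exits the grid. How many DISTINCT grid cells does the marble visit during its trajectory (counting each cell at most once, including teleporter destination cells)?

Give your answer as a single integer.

Step 1: enter (0,7), '.' pass, move left to (0,6)
Step 2: enter (0,6), '.' pass, move left to (0,5)
Step 3: enter (0,5), '.' pass, move left to (0,4)
Step 4: enter (0,4), '.' pass, move left to (0,3)
Step 5: enter (0,3), '.' pass, move left to (0,2)
Step 6: enter (0,2), '.' pass, move left to (0,1)
Step 7: enter (0,1), '.' pass, move left to (0,0)
Step 8: enter (0,0), '.' pass, move left to (0,-1)
Step 9: at (0,-1) — EXIT via left edge, pos 0
Distinct cells visited: 8 (path length 8)

Answer: 8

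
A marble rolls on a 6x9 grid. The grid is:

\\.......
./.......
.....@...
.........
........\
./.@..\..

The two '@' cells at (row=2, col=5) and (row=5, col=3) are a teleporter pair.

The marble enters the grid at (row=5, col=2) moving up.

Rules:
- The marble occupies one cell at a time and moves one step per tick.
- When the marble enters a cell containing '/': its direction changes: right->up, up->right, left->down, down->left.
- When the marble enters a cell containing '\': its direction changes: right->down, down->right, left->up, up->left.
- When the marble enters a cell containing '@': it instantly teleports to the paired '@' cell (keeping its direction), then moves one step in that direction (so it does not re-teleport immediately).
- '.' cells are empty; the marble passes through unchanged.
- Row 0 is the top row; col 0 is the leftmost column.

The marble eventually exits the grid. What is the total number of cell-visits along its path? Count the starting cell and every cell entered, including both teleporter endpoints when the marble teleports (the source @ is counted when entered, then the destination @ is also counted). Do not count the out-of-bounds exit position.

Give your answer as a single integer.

Answer: 6

Derivation:
Step 1: enter (5,2), '.' pass, move up to (4,2)
Step 2: enter (4,2), '.' pass, move up to (3,2)
Step 3: enter (3,2), '.' pass, move up to (2,2)
Step 4: enter (2,2), '.' pass, move up to (1,2)
Step 5: enter (1,2), '.' pass, move up to (0,2)
Step 6: enter (0,2), '.' pass, move up to (-1,2)
Step 7: at (-1,2) — EXIT via top edge, pos 2
Path length (cell visits): 6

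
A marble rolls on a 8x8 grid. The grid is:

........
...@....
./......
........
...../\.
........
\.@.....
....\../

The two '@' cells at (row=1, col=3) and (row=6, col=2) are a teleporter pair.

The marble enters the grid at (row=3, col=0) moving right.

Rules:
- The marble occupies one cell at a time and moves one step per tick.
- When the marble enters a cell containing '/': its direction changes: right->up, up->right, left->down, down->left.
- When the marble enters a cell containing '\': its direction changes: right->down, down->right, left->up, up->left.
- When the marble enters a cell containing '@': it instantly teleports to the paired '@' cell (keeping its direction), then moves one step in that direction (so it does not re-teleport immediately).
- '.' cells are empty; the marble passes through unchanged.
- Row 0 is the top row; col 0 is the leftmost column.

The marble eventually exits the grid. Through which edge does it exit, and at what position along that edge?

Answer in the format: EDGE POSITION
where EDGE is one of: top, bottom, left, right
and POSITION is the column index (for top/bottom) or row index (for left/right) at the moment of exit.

Answer: right 3

Derivation:
Step 1: enter (3,0), '.' pass, move right to (3,1)
Step 2: enter (3,1), '.' pass, move right to (3,2)
Step 3: enter (3,2), '.' pass, move right to (3,3)
Step 4: enter (3,3), '.' pass, move right to (3,4)
Step 5: enter (3,4), '.' pass, move right to (3,5)
Step 6: enter (3,5), '.' pass, move right to (3,6)
Step 7: enter (3,6), '.' pass, move right to (3,7)
Step 8: enter (3,7), '.' pass, move right to (3,8)
Step 9: at (3,8) — EXIT via right edge, pos 3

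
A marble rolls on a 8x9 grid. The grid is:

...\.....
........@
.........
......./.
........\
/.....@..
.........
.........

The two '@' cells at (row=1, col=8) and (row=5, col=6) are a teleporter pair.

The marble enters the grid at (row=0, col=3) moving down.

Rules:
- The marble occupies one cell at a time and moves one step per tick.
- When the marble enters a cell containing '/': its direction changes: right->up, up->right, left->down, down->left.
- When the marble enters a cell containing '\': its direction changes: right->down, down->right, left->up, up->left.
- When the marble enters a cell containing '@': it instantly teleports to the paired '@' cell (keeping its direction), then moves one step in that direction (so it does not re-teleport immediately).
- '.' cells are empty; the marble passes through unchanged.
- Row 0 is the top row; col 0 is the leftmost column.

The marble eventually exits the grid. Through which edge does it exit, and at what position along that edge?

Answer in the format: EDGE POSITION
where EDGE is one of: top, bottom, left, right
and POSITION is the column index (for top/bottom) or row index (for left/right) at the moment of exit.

Step 1: enter (0,3), '\' deflects down->right, move right to (0,4)
Step 2: enter (0,4), '.' pass, move right to (0,5)
Step 3: enter (0,5), '.' pass, move right to (0,6)
Step 4: enter (0,6), '.' pass, move right to (0,7)
Step 5: enter (0,7), '.' pass, move right to (0,8)
Step 6: enter (0,8), '.' pass, move right to (0,9)
Step 7: at (0,9) — EXIT via right edge, pos 0

Answer: right 0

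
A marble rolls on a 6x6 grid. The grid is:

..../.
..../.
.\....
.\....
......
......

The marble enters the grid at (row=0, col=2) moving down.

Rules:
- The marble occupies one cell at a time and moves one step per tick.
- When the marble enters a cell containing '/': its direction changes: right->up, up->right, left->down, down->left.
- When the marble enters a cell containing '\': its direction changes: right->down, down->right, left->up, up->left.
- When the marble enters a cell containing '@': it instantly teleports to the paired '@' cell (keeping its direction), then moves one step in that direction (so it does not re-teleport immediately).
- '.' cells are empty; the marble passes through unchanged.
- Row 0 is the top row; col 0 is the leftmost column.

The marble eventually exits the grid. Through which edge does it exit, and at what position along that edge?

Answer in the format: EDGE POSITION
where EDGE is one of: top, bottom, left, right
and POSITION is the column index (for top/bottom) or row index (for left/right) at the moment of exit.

Step 1: enter (0,2), '.' pass, move down to (1,2)
Step 2: enter (1,2), '.' pass, move down to (2,2)
Step 3: enter (2,2), '.' pass, move down to (3,2)
Step 4: enter (3,2), '.' pass, move down to (4,2)
Step 5: enter (4,2), '.' pass, move down to (5,2)
Step 6: enter (5,2), '.' pass, move down to (6,2)
Step 7: at (6,2) — EXIT via bottom edge, pos 2

Answer: bottom 2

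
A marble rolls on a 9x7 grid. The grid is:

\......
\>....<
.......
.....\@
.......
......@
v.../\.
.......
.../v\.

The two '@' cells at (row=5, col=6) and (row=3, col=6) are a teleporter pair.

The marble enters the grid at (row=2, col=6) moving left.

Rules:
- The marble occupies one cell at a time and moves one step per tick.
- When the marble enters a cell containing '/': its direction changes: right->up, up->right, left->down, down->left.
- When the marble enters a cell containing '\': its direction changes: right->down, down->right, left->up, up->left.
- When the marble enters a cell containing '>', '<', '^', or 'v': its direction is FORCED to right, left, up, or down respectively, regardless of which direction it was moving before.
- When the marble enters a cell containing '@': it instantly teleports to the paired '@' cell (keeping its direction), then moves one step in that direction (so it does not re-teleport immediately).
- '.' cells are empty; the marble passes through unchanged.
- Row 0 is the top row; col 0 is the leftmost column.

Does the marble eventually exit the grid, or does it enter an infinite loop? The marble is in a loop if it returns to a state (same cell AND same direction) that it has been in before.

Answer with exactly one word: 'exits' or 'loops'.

Answer: exits

Derivation:
Step 1: enter (2,6), '.' pass, move left to (2,5)
Step 2: enter (2,5), '.' pass, move left to (2,4)
Step 3: enter (2,4), '.' pass, move left to (2,3)
Step 4: enter (2,3), '.' pass, move left to (2,2)
Step 5: enter (2,2), '.' pass, move left to (2,1)
Step 6: enter (2,1), '.' pass, move left to (2,0)
Step 7: enter (2,0), '.' pass, move left to (2,-1)
Step 8: at (2,-1) — EXIT via left edge, pos 2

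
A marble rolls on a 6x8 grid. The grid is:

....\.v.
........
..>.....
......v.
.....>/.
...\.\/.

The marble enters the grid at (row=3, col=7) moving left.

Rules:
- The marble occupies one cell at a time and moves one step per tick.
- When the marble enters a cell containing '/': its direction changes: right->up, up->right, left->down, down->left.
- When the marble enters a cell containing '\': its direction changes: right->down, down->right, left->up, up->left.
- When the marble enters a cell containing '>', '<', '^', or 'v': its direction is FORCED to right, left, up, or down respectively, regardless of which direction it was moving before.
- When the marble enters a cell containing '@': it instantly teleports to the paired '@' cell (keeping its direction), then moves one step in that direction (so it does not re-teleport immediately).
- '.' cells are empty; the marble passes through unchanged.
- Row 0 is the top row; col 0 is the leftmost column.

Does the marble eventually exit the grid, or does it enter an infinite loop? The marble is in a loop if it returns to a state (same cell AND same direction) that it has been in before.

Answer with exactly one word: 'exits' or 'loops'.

Step 1: enter (3,7), '.' pass, move left to (3,6)
Step 2: enter (3,6), 'v' forces left->down, move down to (4,6)
Step 3: enter (4,6), '/' deflects down->left, move left to (4,5)
Step 4: enter (4,5), '>' forces left->right, move right to (4,6)
Step 5: enter (4,6), '/' deflects right->up, move up to (3,6)
Step 6: enter (3,6), 'v' forces up->down, move down to (4,6)
Step 7: at (4,6) dir=down — LOOP DETECTED (seen before)

Answer: loops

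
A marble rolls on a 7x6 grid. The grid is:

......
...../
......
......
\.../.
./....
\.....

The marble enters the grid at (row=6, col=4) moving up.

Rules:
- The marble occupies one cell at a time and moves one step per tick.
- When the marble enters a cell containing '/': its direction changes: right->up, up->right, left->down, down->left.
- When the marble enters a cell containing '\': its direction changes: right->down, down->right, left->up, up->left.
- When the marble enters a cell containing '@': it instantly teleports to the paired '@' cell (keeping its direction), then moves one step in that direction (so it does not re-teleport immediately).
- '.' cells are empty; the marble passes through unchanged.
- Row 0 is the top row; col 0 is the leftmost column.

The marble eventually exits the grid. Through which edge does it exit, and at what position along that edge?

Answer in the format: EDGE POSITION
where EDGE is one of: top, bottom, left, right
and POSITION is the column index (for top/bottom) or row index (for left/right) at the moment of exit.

Step 1: enter (6,4), '.' pass, move up to (5,4)
Step 2: enter (5,4), '.' pass, move up to (4,4)
Step 3: enter (4,4), '/' deflects up->right, move right to (4,5)
Step 4: enter (4,5), '.' pass, move right to (4,6)
Step 5: at (4,6) — EXIT via right edge, pos 4

Answer: right 4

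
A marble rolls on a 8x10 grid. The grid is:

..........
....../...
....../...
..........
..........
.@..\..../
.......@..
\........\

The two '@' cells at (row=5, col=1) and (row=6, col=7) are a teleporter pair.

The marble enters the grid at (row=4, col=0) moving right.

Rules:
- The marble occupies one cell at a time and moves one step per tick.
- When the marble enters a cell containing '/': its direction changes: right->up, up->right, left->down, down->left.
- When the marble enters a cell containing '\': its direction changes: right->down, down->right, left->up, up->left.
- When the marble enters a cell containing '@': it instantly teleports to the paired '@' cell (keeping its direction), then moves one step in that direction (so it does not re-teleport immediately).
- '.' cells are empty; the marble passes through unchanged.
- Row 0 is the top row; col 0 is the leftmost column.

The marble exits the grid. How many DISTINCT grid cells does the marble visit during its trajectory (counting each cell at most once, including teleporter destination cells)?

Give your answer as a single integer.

Answer: 10

Derivation:
Step 1: enter (4,0), '.' pass, move right to (4,1)
Step 2: enter (4,1), '.' pass, move right to (4,2)
Step 3: enter (4,2), '.' pass, move right to (4,3)
Step 4: enter (4,3), '.' pass, move right to (4,4)
Step 5: enter (4,4), '.' pass, move right to (4,5)
Step 6: enter (4,5), '.' pass, move right to (4,6)
Step 7: enter (4,6), '.' pass, move right to (4,7)
Step 8: enter (4,7), '.' pass, move right to (4,8)
Step 9: enter (4,8), '.' pass, move right to (4,9)
Step 10: enter (4,9), '.' pass, move right to (4,10)
Step 11: at (4,10) — EXIT via right edge, pos 4
Distinct cells visited: 10 (path length 10)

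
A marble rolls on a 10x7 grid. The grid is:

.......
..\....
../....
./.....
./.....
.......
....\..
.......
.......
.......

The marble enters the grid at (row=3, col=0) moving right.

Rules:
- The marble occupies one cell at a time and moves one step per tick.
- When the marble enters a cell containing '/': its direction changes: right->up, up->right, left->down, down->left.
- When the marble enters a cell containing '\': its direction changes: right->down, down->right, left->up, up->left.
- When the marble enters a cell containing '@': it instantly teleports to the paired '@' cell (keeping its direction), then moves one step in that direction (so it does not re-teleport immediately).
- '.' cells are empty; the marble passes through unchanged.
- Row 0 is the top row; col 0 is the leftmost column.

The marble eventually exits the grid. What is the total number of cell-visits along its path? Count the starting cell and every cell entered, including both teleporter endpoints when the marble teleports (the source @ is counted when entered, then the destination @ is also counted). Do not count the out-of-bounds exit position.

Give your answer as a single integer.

Answer: 5

Derivation:
Step 1: enter (3,0), '.' pass, move right to (3,1)
Step 2: enter (3,1), '/' deflects right->up, move up to (2,1)
Step 3: enter (2,1), '.' pass, move up to (1,1)
Step 4: enter (1,1), '.' pass, move up to (0,1)
Step 5: enter (0,1), '.' pass, move up to (-1,1)
Step 6: at (-1,1) — EXIT via top edge, pos 1
Path length (cell visits): 5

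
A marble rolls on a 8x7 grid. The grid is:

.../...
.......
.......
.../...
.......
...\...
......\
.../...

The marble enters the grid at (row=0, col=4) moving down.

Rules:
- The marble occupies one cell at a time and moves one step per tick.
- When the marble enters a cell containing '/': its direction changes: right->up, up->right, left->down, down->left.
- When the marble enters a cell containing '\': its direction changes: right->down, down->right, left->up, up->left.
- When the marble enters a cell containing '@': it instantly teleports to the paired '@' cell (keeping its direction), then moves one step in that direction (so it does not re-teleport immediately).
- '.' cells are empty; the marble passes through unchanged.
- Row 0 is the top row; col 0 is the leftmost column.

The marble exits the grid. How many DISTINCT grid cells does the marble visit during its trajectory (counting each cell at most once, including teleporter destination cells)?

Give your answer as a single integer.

Answer: 8

Derivation:
Step 1: enter (0,4), '.' pass, move down to (1,4)
Step 2: enter (1,4), '.' pass, move down to (2,4)
Step 3: enter (2,4), '.' pass, move down to (3,4)
Step 4: enter (3,4), '.' pass, move down to (4,4)
Step 5: enter (4,4), '.' pass, move down to (5,4)
Step 6: enter (5,4), '.' pass, move down to (6,4)
Step 7: enter (6,4), '.' pass, move down to (7,4)
Step 8: enter (7,4), '.' pass, move down to (8,4)
Step 9: at (8,4) — EXIT via bottom edge, pos 4
Distinct cells visited: 8 (path length 8)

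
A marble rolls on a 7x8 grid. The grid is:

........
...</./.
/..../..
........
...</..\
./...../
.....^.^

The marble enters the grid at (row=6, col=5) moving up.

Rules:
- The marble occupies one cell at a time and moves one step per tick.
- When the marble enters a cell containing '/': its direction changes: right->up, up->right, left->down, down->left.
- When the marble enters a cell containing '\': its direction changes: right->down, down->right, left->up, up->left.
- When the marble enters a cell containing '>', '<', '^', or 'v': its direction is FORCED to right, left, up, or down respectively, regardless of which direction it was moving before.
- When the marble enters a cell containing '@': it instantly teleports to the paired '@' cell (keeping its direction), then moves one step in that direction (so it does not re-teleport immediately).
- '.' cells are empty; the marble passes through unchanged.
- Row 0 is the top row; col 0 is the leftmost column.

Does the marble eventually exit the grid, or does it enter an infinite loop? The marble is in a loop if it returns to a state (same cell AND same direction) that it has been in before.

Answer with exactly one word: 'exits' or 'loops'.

Step 1: enter (6,5), '^' forces up->up, move up to (5,5)
Step 2: enter (5,5), '.' pass, move up to (4,5)
Step 3: enter (4,5), '.' pass, move up to (3,5)
Step 4: enter (3,5), '.' pass, move up to (2,5)
Step 5: enter (2,5), '/' deflects up->right, move right to (2,6)
Step 6: enter (2,6), '.' pass, move right to (2,7)
Step 7: enter (2,7), '.' pass, move right to (2,8)
Step 8: at (2,8) — EXIT via right edge, pos 2

Answer: exits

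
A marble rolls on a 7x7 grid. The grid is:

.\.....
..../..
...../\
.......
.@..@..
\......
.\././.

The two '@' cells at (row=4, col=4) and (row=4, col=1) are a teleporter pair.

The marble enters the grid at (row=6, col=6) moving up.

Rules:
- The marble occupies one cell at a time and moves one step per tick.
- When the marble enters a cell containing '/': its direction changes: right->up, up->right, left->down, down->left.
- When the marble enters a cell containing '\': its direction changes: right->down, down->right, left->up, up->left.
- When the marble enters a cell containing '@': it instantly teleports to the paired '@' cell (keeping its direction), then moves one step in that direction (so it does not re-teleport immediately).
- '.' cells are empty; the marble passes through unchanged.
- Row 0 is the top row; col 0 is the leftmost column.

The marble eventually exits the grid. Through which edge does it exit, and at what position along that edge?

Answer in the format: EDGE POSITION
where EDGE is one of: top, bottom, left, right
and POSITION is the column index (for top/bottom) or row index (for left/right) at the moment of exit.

Answer: bottom 3

Derivation:
Step 1: enter (6,6), '.' pass, move up to (5,6)
Step 2: enter (5,6), '.' pass, move up to (4,6)
Step 3: enter (4,6), '.' pass, move up to (3,6)
Step 4: enter (3,6), '.' pass, move up to (2,6)
Step 5: enter (2,6), '\' deflects up->left, move left to (2,5)
Step 6: enter (2,5), '/' deflects left->down, move down to (3,5)
Step 7: enter (3,5), '.' pass, move down to (4,5)
Step 8: enter (4,5), '.' pass, move down to (5,5)
Step 9: enter (5,5), '.' pass, move down to (6,5)
Step 10: enter (6,5), '/' deflects down->left, move left to (6,4)
Step 11: enter (6,4), '.' pass, move left to (6,3)
Step 12: enter (6,3), '/' deflects left->down, move down to (7,3)
Step 13: at (7,3) — EXIT via bottom edge, pos 3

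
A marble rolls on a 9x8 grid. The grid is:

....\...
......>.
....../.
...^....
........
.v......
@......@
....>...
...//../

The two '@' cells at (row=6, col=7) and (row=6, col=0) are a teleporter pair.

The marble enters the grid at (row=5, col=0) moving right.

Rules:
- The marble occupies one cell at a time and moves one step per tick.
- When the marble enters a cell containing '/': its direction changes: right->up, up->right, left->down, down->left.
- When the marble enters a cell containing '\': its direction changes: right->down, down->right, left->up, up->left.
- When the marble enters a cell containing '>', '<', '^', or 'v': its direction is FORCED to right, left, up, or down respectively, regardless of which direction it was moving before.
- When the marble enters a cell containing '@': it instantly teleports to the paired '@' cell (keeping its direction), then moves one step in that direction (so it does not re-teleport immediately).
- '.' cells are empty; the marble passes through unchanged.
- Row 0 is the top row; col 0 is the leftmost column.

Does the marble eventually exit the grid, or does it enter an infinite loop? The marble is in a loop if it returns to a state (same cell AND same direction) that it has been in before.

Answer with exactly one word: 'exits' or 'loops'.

Answer: exits

Derivation:
Step 1: enter (5,0), '.' pass, move right to (5,1)
Step 2: enter (5,1), 'v' forces right->down, move down to (6,1)
Step 3: enter (6,1), '.' pass, move down to (7,1)
Step 4: enter (7,1), '.' pass, move down to (8,1)
Step 5: enter (8,1), '.' pass, move down to (9,1)
Step 6: at (9,1) — EXIT via bottom edge, pos 1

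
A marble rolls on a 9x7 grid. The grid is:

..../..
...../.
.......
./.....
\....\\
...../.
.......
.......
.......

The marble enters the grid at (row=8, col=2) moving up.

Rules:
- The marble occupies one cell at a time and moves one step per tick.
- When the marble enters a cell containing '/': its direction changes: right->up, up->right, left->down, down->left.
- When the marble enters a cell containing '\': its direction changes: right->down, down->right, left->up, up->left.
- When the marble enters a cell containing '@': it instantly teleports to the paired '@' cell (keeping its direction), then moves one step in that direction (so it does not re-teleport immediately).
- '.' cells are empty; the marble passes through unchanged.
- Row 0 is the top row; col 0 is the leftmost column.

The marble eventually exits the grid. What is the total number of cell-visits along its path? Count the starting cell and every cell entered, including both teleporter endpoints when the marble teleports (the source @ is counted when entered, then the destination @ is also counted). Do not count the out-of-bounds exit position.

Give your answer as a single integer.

Answer: 9

Derivation:
Step 1: enter (8,2), '.' pass, move up to (7,2)
Step 2: enter (7,2), '.' pass, move up to (6,2)
Step 3: enter (6,2), '.' pass, move up to (5,2)
Step 4: enter (5,2), '.' pass, move up to (4,2)
Step 5: enter (4,2), '.' pass, move up to (3,2)
Step 6: enter (3,2), '.' pass, move up to (2,2)
Step 7: enter (2,2), '.' pass, move up to (1,2)
Step 8: enter (1,2), '.' pass, move up to (0,2)
Step 9: enter (0,2), '.' pass, move up to (-1,2)
Step 10: at (-1,2) — EXIT via top edge, pos 2
Path length (cell visits): 9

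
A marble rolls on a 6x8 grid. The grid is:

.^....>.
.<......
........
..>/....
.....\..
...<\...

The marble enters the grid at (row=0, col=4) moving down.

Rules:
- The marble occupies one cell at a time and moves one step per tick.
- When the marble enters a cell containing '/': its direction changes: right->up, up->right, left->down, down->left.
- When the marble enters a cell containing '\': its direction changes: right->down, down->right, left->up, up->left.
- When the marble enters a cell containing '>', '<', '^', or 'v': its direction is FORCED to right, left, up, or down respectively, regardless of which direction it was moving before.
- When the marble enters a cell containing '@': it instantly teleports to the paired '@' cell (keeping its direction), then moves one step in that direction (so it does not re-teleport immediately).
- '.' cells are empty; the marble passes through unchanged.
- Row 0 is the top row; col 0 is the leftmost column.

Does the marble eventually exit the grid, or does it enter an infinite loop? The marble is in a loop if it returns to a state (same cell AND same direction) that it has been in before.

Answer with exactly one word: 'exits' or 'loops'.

Step 1: enter (0,4), '.' pass, move down to (1,4)
Step 2: enter (1,4), '.' pass, move down to (2,4)
Step 3: enter (2,4), '.' pass, move down to (3,4)
Step 4: enter (3,4), '.' pass, move down to (4,4)
Step 5: enter (4,4), '.' pass, move down to (5,4)
Step 6: enter (5,4), '\' deflects down->right, move right to (5,5)
Step 7: enter (5,5), '.' pass, move right to (5,6)
Step 8: enter (5,6), '.' pass, move right to (5,7)
Step 9: enter (5,7), '.' pass, move right to (5,8)
Step 10: at (5,8) — EXIT via right edge, pos 5

Answer: exits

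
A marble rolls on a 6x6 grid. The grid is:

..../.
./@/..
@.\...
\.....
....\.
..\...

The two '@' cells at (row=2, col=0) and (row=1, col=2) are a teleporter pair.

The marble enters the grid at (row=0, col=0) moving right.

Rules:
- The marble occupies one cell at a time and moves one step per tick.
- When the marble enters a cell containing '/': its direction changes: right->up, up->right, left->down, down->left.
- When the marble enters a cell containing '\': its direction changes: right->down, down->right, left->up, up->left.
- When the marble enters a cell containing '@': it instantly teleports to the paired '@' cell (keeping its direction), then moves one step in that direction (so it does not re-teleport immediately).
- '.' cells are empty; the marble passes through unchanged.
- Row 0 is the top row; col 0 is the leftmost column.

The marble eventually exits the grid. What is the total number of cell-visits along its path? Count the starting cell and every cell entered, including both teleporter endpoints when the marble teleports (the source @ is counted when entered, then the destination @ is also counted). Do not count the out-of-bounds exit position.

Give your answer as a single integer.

Step 1: enter (0,0), '.' pass, move right to (0,1)
Step 2: enter (0,1), '.' pass, move right to (0,2)
Step 3: enter (0,2), '.' pass, move right to (0,3)
Step 4: enter (0,3), '.' pass, move right to (0,4)
Step 5: enter (0,4), '/' deflects right->up, move up to (-1,4)
Step 6: at (-1,4) — EXIT via top edge, pos 4
Path length (cell visits): 5

Answer: 5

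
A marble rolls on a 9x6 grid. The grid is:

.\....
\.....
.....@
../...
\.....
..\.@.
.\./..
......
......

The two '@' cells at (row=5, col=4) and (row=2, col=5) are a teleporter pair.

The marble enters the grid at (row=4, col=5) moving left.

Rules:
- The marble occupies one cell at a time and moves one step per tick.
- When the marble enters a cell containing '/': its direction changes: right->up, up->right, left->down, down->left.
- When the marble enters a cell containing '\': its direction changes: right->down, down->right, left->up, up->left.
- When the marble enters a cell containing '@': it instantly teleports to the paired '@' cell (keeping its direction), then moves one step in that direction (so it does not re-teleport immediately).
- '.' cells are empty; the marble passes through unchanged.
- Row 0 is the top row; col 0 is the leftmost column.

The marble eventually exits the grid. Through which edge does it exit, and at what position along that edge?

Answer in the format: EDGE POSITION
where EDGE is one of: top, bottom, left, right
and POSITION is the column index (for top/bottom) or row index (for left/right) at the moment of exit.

Step 1: enter (4,5), '.' pass, move left to (4,4)
Step 2: enter (4,4), '.' pass, move left to (4,3)
Step 3: enter (4,3), '.' pass, move left to (4,2)
Step 4: enter (4,2), '.' pass, move left to (4,1)
Step 5: enter (4,1), '.' pass, move left to (4,0)
Step 6: enter (4,0), '\' deflects left->up, move up to (3,0)
Step 7: enter (3,0), '.' pass, move up to (2,0)
Step 8: enter (2,0), '.' pass, move up to (1,0)
Step 9: enter (1,0), '\' deflects up->left, move left to (1,-1)
Step 10: at (1,-1) — EXIT via left edge, pos 1

Answer: left 1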